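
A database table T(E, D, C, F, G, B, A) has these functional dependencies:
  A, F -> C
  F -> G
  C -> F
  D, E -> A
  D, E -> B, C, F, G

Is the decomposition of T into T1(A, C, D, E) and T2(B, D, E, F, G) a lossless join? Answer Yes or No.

Yes

T1 ∩ T2 = {D, E}; its closure under F is {A, B, C, D, E, F, G}.
T1 is contained in that closure, so T1 ∩ T2 -> T1 holds and the join is lossless.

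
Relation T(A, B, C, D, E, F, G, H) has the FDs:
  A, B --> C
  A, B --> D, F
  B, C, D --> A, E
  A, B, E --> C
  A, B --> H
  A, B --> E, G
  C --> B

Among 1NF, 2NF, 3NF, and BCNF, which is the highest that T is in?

3NF

Candidate keys: {A, B}, {A, C}, {C, D}. Prime attributes: {A, B, C, D}.
C --> B breaks BCNF: {C}⁺ = {B, C}, so {C} is not a superkey.
Its right-hand attributes {B} are all prime, as are those of every other non-superkey FD — the relation is in 3NF.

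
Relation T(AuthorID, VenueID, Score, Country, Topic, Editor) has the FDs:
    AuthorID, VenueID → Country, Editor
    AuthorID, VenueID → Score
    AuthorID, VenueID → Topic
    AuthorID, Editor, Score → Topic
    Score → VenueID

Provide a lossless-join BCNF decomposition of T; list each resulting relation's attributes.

{AuthorID, Country, Editor, Score, Topic}; {Score, VenueID}

Candidate keys of the original relation: {AuthorID, Score}, {AuthorID, VenueID}.
In {AuthorID, Country, Editor, Score, Topic, VenueID}, {Score} is not a superkey ({Score}⁺ restricted to this set is {Score, VenueID}), so split on Score → VenueID into {Score, VenueID} and {AuthorID, Country, Editor, Score, Topic}.
{Score, VenueID}: every determinant is a superkey — BCNF.
{AuthorID, Country, Editor, Score, Topic}: every determinant is a superkey — BCNF.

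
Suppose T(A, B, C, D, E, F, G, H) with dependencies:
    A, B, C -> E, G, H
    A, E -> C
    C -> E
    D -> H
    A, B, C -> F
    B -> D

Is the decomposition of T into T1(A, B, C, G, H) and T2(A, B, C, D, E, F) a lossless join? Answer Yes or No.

Common attributes: {A, B, C}; their closure is {A, B, C, D, E, F, G, H}.
Since T1 ⊆ {A, B, C, D, E, F, G, H}, the intersection is a superkey of T1; the decomposition is lossless.

Yes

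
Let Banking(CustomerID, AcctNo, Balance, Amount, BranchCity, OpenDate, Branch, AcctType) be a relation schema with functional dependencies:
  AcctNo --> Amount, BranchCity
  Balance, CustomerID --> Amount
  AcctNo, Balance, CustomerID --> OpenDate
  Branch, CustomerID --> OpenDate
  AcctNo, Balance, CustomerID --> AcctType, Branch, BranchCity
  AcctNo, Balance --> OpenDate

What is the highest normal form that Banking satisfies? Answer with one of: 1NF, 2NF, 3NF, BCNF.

Candidate key: {AcctNo, Balance, CustomerID}. Prime attributes: {AcctNo, Balance, CustomerID}.
AcctNo --> Amount, BranchCity breaks BCNF: {AcctNo}⁺ = {AcctNo, Amount, BranchCity}, so {AcctNo} is not a superkey.
AcctNo --> Amount, BranchCity has non-prime {Amount, BranchCity} on the right and a non-superkey on the left, so 3NF fails.
{AcctNo} is a proper subset of the key {AcctNo, Balance, CustomerID}, and {AcctNo}⁺ contains the non-prime attributes {Amount, BranchCity} — a partial dependency, so 2NF is violated.

1NF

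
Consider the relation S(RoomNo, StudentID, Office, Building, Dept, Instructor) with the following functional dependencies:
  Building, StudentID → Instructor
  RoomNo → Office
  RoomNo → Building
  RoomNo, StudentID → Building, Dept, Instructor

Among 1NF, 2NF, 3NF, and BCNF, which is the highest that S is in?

Candidate key: {RoomNo, StudentID}. Prime attributes: {RoomNo, StudentID}.
Building, StudentID → Instructor: {Building, StudentID}⁺ = {Building, Instructor, StudentID}, which is not all of the attributes, so the left side is not a superkey — BCNF is violated.
Building, StudentID → Instructor has non-prime {Instructor} on the right and a non-superkey on the left, so 3NF fails.
Since {RoomNo} ⊂ {RoomNo, StudentID} and {RoomNo}⁺ ⊇ {Building, Office} with {Building, Office} non-prime, there is a partial dependency; 2NF fails.

1NF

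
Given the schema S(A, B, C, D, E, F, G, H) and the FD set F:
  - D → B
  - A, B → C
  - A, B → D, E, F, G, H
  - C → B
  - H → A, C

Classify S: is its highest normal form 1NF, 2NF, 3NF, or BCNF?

Candidate keys: {A, B}, {A, C}, {A, D}, {H}. Prime attributes: {A, B, C, D, H}.
For D → B we have {D}⁺ = {B, D}; {D} is not a superkey, so BCNF fails.
Since {B} ⊆ prime attributes and every other non-superkey FD also has a prime right side, the schema is in 3NF.

3NF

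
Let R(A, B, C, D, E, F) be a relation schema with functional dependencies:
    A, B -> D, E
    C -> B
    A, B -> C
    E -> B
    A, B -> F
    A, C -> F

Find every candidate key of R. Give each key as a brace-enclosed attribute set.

{A, B}, {A, C}, {A, E}

No FD produces {A}, so it must be in every candidate key.
Closure of {A, B} is {A, B, C, D, E, F}, the whole schema; {A, B} is a candidate key.
Closure of {A, C} is {A, B, C, D, E, F}, the whole schema; {A, C} is a candidate key.
Closure of {A, E} is {A, B, C, D, E, F}, the whole schema; {A, E} is a candidate key.
No proper subset of any of these is a key, and no other minimal superkey exists.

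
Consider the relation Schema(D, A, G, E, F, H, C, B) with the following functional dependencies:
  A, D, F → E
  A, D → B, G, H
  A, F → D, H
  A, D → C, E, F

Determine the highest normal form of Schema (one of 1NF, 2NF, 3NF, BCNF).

Candidate keys: {A, D}, {A, F}. Prime attributes: {A, D, F}.
Every FD has a superkey on the left, so the relation is in BCNF.

BCNF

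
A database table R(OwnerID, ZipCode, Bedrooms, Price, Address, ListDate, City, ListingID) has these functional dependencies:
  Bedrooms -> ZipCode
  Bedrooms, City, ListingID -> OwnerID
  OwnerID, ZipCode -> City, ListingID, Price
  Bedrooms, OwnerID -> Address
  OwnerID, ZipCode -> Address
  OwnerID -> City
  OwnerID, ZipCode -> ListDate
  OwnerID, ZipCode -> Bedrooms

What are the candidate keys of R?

{Bedrooms, OwnerID} is a candidate key since {Bedrooms, OwnerID}⁺ = {Address, Bedrooms, City, ListDate, ListingID, OwnerID, Price, ZipCode} covers every attribute.
{OwnerID, ZipCode} is a candidate key since {OwnerID, ZipCode}⁺ = {Address, Bedrooms, City, ListDate, ListingID, OwnerID, Price, ZipCode} covers every attribute.
{Bedrooms, City, ListingID} is a candidate key since {Bedrooms, City, ListingID}⁺ = {Address, Bedrooms, City, ListDate, ListingID, OwnerID, Price, ZipCode} covers every attribute.
No proper subset of any of these is a key, and no other minimal superkey exists.

{Bedrooms, City, ListingID}, {Bedrooms, OwnerID}, {OwnerID, ZipCode}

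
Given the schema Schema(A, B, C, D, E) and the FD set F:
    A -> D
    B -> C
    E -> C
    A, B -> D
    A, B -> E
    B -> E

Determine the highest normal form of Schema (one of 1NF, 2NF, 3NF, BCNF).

1NF

Candidate key: {A, B}. Prime attributes: {A, B}.
A -> D: {A}⁺ = {A, D}, which is not all of the attributes, so the left side is not a superkey — BCNF is violated.
A -> D has non-prime {D} on the right and a non-superkey on the left, so 3NF fails.
{A} is a proper subset of the key {A, B}, and {A}⁺ contains the non-prime attribute {D} — a partial dependency, so 2NF is violated.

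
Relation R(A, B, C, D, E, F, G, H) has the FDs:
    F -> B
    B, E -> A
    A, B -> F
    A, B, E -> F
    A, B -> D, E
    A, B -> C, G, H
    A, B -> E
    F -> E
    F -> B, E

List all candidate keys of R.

Closure of {F} is {A, B, C, D, E, F, G, H}, the whole schema; {F} is a candidate key.
Closure of {A, B} is {A, B, C, D, E, F, G, H}, the whole schema; {A, B} is a candidate key.
Closure of {B, E} is {A, B, C, D, E, F, G, H}, the whole schema; {B, E} is a candidate key.
Any other superkey properly contains one of these, so there are no further candidate keys.

{A, B}, {B, E}, {F}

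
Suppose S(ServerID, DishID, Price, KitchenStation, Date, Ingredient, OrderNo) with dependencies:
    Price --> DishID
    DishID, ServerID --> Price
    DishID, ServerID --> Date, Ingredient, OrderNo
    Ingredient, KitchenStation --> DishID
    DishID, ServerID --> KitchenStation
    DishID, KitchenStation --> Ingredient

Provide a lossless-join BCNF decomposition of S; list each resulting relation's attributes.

{Date, KitchenStation, OrderNo, Price, ServerID}; {DishID, Price}; {Ingredient, KitchenStation, Price}

Candidate keys of the original relation: {DishID, ServerID}, {Ingredient, KitchenStation, ServerID}, {Price, ServerID}.
Within {Date, DishID, Ingredient, KitchenStation, OrderNo, Price, ServerID}: {Price}⁺ ∩ {Date, DishID, Ingredient, KitchenStation, OrderNo, Price, ServerID} = {DishID, Price}, not the whole set, so Price --> DishID violates BCNF; decompose into {DishID, Price} and {Date, Ingredient, KitchenStation, OrderNo, Price, ServerID}.
{DishID, Price} is in BCNF.
Within {Date, Ingredient, KitchenStation, OrderNo, Price, ServerID}: {KitchenStation, Price}⁺ ∩ {Date, Ingredient, KitchenStation, OrderNo, Price, ServerID} = {Ingredient, KitchenStation, Price}, not the whole set, so KitchenStation, Price --> Ingredient violates BCNF; decompose into {Ingredient, KitchenStation, Price} and {Date, KitchenStation, OrderNo, Price, ServerID}.
{Ingredient, KitchenStation, Price} is in BCNF.
{Date, KitchenStation, OrderNo, Price, ServerID} is in BCNF.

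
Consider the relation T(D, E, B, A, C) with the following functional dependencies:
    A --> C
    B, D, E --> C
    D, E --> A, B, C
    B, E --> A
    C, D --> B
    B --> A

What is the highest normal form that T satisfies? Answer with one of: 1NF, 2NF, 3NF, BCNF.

Candidate key: {D, E}. Prime attributes: {D, E}.
For A --> C we have {A}⁺ = {A, C}; {A} is not a superkey, so BCNF fails.
A --> C determines the non-prime attribute {C} from a non-superkey — 3NF is violated.
No proper subset of a key has a non-prime attribute in its closure, so there is no partial dependency; 2NF holds.

2NF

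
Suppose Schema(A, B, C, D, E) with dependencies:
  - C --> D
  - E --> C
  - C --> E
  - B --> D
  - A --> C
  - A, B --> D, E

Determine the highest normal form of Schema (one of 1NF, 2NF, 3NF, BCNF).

Candidate key: {A, B}. Prime attributes: {A, B}.
C --> D: {C}⁺ = {C, D, E}, which is not all of the attributes, so the left side is not a superkey — BCNF is violated.
C --> D determines the non-prime attribute {D} from a non-superkey — 3NF is violated.
{A} is a proper subset of the key {A, B}, and {A}⁺ contains the non-prime attributes {C, D, E} — a partial dependency, so 2NF is violated.

1NF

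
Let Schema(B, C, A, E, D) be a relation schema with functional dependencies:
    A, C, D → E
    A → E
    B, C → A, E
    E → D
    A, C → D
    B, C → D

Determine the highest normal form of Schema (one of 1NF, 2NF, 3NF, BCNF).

Candidate key: {B, C}. Prime attributes: {B, C}.
A, C, D → E: {A, C, D}⁺ = {A, C, D, E}, which is not all of the attributes, so the left side is not a superkey — BCNF is violated.
A, C, D → E has non-prime {E} on the right and a non-superkey on the left, so 3NF fails.
Checking every proper subset of each key, none determines a non-prime attribute — 2NF is satisfied.

2NF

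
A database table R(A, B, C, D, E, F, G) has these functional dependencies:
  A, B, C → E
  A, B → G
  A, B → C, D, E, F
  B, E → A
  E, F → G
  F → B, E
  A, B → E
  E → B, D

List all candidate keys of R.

{A, B}, {E}, {F}

Closure of {E} is {A, B, C, D, E, F, G}, the whole schema; {E} is a candidate key.
Closure of {F} is {A, B, C, D, E, F, G}, the whole schema; {F} is a candidate key.
Closure of {A, B} is {A, B, C, D, E, F, G}, the whole schema; {A, B} is a candidate key.
No proper subset of any of these is a key, and no other minimal superkey exists.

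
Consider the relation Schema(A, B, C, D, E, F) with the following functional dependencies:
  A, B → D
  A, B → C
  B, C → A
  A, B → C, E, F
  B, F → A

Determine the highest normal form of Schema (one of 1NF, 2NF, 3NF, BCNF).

BCNF

Candidate keys: {A, B}, {B, C}, {B, F}. Prime attributes: {A, B, C, F}.
Each dependency's left side is a superkey — BCNF holds.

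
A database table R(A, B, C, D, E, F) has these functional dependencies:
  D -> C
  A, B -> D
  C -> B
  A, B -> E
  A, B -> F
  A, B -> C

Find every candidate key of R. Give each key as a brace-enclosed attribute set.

{A, B}, {A, C}, {A, D}

{A} never appears on the right of any FD, so every key must include it.
{A, B}⁺ = {A, B, C, D, E, F} — all of the relation — so {A, B} is a candidate key.
{A, C}⁺ = {A, B, C, D, E, F} — all of the relation — so {A, C} is a candidate key.
{A, D}⁺ = {A, B, C, D, E, F} — all of the relation — so {A, D} is a candidate key.
These are minimal and exhaustive — every other superkey contains one of them.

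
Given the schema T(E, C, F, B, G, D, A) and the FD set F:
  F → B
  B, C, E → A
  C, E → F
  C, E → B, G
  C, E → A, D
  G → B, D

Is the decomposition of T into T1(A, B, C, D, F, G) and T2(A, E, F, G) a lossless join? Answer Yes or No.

No

The shared attributes are {A, F, G} and {A, F, G}⁺ = {A, B, D, F, G}.
T1 ⊄ {A, B, D, F, G} and T2 ⊄ {A, B, D, F, G}, so the split is lossy.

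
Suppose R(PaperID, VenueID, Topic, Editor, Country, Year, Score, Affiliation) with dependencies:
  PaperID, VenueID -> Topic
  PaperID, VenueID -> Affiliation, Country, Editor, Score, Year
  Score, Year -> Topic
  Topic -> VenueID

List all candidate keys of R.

{PaperID, Score, Year}, {PaperID, Topic}, {PaperID, VenueID}

Attributes never on any right-hand side: {PaperID} — every candidate key must contain it.
Closure of {PaperID, Topic} is {Affiliation, Country, Editor, PaperID, Score, Topic, VenueID, Year}, the whole schema; {PaperID, Topic} is a candidate key.
Closure of {PaperID, VenueID} is {Affiliation, Country, Editor, PaperID, Score, Topic, VenueID, Year}, the whole schema; {PaperID, VenueID} is a candidate key.
Closure of {PaperID, Score, Year} is {Affiliation, Country, Editor, PaperID, Score, Topic, VenueID, Year}, the whole schema; {PaperID, Score, Year} is a candidate key.
No proper subset of any of these is a key, and no other minimal superkey exists.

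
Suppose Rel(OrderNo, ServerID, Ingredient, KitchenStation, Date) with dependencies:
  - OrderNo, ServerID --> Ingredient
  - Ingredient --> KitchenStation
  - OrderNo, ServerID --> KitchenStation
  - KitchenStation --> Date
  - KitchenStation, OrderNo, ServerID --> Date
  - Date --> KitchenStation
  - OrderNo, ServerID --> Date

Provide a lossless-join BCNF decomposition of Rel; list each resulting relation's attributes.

{Date, KitchenStation}; {Ingredient, KitchenStation}; {Ingredient, OrderNo, ServerID}

Candidate key of the original relation: {OrderNo, ServerID}.
In {Date, Ingredient, KitchenStation, OrderNo, ServerID}, {Ingredient} is not a superkey ({Ingredient}⁺ restricted to this set is {Date, Ingredient, KitchenStation}), so split on Ingredient --> Date, KitchenStation into {Date, Ingredient, KitchenStation} and {Ingredient, OrderNo, ServerID}.
In {Date, Ingredient, KitchenStation}, {KitchenStation} is not a superkey ({KitchenStation}⁺ restricted to this set is {Date, KitchenStation}), so split on KitchenStation --> Date into {Date, KitchenStation} and {Ingredient, KitchenStation}.
{Date, KitchenStation} is in BCNF.
{Ingredient, KitchenStation} is in BCNF.
{Ingredient, OrderNo, ServerID} is in BCNF.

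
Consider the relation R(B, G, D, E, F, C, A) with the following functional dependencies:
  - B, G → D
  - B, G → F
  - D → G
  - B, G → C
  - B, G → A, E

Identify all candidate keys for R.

Attributes never on any right-hand side: {B} — every candidate key must contain it.
{B, D}⁺ = {A, B, C, D, E, F, G} — all of the relation — so {B, D} is a candidate key.
{B, G}⁺ = {A, B, C, D, E, F, G} — all of the relation — so {B, G} is a candidate key.
Any other superkey properly contains one of these, so there are no further candidate keys.

{B, D}, {B, G}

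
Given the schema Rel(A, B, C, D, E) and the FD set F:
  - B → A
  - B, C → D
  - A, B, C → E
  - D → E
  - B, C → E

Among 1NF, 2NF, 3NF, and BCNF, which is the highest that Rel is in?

Candidate key: {B, C}. Prime attributes: {B, C}.
For B → A we have {B}⁺ = {A, B}; {B} is not a superkey, so BCNF fails.
B → A has non-prime {A} on the right and a non-superkey on the left, so 3NF fails.
The proper key subset {B} of {B, C} determines non-prime {A}, so the relation is not even in 2NF.

1NF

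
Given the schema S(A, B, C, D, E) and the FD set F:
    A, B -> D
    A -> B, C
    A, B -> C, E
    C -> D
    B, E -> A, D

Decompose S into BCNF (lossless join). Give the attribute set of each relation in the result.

Candidate keys of the original relation: {A}, {B, E}.
{A, B, C, D, E}: {C} determines {C, D} here but is not a superkey — split on C -> D, giving {C, D} and {A, B, C, E}.
{C, D}: every determinant is a superkey — BCNF.
{A, B, C, E}: every determinant is a superkey — BCNF.

{A, B, C, E}; {C, D}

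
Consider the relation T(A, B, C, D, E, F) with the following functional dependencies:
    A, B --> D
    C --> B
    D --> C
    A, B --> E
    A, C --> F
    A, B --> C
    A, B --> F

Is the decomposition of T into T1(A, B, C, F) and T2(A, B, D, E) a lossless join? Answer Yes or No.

Yes

T1 ∩ T2 = {A, B}; its closure under F is {A, B, C, D, E, F}.
This includes all of T1, so the common attributes are a superkey of T1 — the join is lossless.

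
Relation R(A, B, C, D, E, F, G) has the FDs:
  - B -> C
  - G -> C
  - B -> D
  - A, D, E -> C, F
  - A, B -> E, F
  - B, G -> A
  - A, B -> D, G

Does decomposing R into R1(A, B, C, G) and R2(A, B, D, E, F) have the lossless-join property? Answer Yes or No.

Yes

R1 ∩ R2 = {A, B}; its closure under F is {A, B, C, D, E, F, G}.
This includes all of R1, so the common attributes are a superkey of R1 — the join is lossless.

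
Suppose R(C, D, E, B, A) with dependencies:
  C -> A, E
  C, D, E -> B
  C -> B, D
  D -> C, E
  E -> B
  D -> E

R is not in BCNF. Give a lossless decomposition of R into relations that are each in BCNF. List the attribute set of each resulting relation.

{A, C, D, E}; {B, E}

Candidate keys of the original relation: {C}, {D}.
In {A, B, C, D, E}, {E} is not a superkey ({E}⁺ restricted to this set is {B, E}), so split on E -> B into {B, E} and {A, C, D, E}.
{B, E} has no BCNF violation.
{A, C, D, E} has no BCNF violation.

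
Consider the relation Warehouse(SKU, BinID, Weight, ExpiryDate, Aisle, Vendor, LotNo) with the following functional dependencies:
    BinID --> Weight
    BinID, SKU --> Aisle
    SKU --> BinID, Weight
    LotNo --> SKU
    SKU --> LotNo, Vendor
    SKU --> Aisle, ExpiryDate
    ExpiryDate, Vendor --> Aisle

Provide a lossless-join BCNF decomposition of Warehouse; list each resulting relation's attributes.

Candidate keys of the original relation: {LotNo}, {SKU}.
In {Aisle, BinID, ExpiryDate, LotNo, SKU, Vendor, Weight}, {BinID} is not a superkey ({BinID}⁺ restricted to this set is {BinID, Weight}), so split on BinID --> Weight into {BinID, Weight} and {Aisle, BinID, ExpiryDate, LotNo, SKU, Vendor}.
{BinID, Weight} has no BCNF violation.
In {Aisle, BinID, ExpiryDate, LotNo, SKU, Vendor}, {ExpiryDate, Vendor} is not a superkey ({ExpiryDate, Vendor}⁺ restricted to this set is {Aisle, ExpiryDate, Vendor}), so split on ExpiryDate, Vendor --> Aisle into {Aisle, ExpiryDate, Vendor} and {BinID, ExpiryDate, LotNo, SKU, Vendor}.
{Aisle, ExpiryDate, Vendor} has no BCNF violation.
{BinID, ExpiryDate, LotNo, SKU, Vendor} has no BCNF violation.

{Aisle, ExpiryDate, Vendor}; {BinID, ExpiryDate, LotNo, SKU, Vendor}; {BinID, Weight}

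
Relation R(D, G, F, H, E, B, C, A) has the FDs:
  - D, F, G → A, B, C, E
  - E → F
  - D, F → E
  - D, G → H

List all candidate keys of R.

{D, E, G}, {D, F, G}

Attributes never on any right-hand side: {D, G} — every candidate key must contain all of them.
{D, E, G}⁺ = {A, B, C, D, E, F, G, H}, which is every attribute, so {D, E, G} is a candidate key.
{D, F, G}⁺ = {A, B, C, D, E, F, G, H}, which is every attribute, so {D, F, G} is a candidate key.
No proper subset of any of these is a key, and no other minimal superkey exists.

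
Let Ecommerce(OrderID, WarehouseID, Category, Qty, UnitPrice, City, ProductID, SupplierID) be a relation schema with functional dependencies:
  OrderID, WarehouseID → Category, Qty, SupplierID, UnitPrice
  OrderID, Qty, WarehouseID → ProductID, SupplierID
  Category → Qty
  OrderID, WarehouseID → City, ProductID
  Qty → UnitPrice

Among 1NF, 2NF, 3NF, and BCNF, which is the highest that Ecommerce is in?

Candidate key: {OrderID, WarehouseID}. Prime attributes: {OrderID, WarehouseID}.
Category → Qty: {Category}⁺ = {Category, Qty, UnitPrice}, which is not all of the attributes, so the left side is not a superkey — BCNF is violated.
Because {Qty} is non-prime and the left side of Category → Qty is not a superkey, the relation is not in 3NF.
No proper subset of a key has a non-prime attribute in its closure, so there is no partial dependency; 2NF holds.

2NF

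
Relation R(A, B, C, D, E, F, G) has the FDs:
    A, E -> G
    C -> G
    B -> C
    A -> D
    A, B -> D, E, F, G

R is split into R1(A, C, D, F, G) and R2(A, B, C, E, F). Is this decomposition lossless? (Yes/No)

Yes

R1 ∩ R2 = {A, C, F}; its closure under F is {A, C, D, F, G}.
Since R1 ⊆ {A, C, D, F, G}, the intersection is a superkey of R1; the decomposition is lossless.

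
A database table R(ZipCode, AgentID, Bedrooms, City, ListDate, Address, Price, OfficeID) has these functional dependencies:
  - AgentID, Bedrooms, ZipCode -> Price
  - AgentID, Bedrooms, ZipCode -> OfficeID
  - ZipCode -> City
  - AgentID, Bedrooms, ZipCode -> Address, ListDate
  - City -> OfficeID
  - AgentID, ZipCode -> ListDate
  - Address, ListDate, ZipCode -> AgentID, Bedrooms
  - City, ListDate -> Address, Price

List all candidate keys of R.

No FD produces {ZipCode}, so it must be in every candidate key.
Closure of {AgentID, ZipCode} is {Address, AgentID, Bedrooms, City, ListDate, OfficeID, Price, ZipCode}, the whole schema; {AgentID, ZipCode} is a candidate key.
Closure of {ListDate, ZipCode} is {Address, AgentID, Bedrooms, City, ListDate, OfficeID, Price, ZipCode}, the whole schema; {ListDate, ZipCode} is a candidate key.
No proper subset of any of these is a key, and no other minimal superkey exists.

{AgentID, ZipCode}, {ListDate, ZipCode}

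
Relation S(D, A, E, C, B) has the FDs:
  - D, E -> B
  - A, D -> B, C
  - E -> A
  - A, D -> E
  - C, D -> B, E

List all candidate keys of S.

{A, D}, {C, D}, {D, E}

{D} never appears on the right of any FD, so every key must include it.
Closure of {A, D} is {A, B, C, D, E}, the whole schema; {A, D} is a candidate key.
Closure of {C, D} is {A, B, C, D, E}, the whole schema; {C, D} is a candidate key.
Closure of {D, E} is {A, B, C, D, E}, the whole schema; {D, E} is a candidate key.
Any other superkey properly contains one of these, so there are no further candidate keys.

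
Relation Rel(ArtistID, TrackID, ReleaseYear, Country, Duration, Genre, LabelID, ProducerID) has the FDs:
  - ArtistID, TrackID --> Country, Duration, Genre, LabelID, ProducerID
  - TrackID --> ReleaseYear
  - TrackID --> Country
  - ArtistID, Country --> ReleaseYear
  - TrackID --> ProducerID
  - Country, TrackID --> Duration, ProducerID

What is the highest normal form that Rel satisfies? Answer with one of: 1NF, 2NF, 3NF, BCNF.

1NF

Candidate key: {ArtistID, TrackID}. Prime attributes: {ArtistID, TrackID}.
TrackID --> ReleaseYear breaks BCNF: {TrackID}⁺ = {Country, Duration, ProducerID, ReleaseYear, TrackID}, so {TrackID} is not a superkey.
Because {ReleaseYear} is non-prime and the left side of TrackID --> ReleaseYear is not a superkey, the relation is not in 3NF.
Since {TrackID} ⊂ {ArtistID, TrackID} and {TrackID}⁺ ⊇ {Country, Duration, ProducerID, ReleaseYear} with {Country, Duration, ProducerID, ReleaseYear} non-prime, there is a partial dependency; 2NF fails.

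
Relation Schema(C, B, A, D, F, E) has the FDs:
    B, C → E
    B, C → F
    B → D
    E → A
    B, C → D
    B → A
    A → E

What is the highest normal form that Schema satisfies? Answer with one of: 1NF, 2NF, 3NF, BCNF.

Candidate key: {B, C}. Prime attributes: {B, C}.
For B → D we have {B}⁺ = {A, B, D, E}; {B} is not a superkey, so BCNF fails.
B → D determines the non-prime attribute {D} from a non-superkey — 3NF is violated.
Since {B} ⊂ {B, C} and {B}⁺ ⊇ {A, D, E} with {A, D, E} non-prime, there is a partial dependency; 2NF fails.

1NF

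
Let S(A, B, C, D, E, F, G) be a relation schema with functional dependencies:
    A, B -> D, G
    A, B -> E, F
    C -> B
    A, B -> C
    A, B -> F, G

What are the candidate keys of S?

{A, B}, {A, C}

Attributes never on any right-hand side: {A} — every candidate key must contain it.
{A, B} is a candidate key since {A, B}⁺ = {A, B, C, D, E, F, G} covers every attribute.
{A, C} is a candidate key since {A, C}⁺ = {A, B, C, D, E, F, G} covers every attribute.
No proper subset of any of these is a key, and no other minimal superkey exists.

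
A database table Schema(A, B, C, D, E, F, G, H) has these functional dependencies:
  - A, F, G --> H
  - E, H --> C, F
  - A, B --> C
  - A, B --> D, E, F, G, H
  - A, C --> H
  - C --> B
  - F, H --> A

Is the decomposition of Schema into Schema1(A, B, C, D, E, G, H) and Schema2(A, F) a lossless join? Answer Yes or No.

No

Schema1 ∩ Schema2 = {A}; its closure under F is {A}.
Schema1 ⊄ {A} and Schema2 ⊄ {A}, so the split is lossy.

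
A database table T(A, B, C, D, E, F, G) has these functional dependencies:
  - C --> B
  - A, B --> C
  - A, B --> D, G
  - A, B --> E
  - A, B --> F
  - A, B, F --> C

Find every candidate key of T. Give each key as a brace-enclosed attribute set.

Attributes never on any right-hand side: {A} — every candidate key must contain it.
{A, B} is a candidate key since {A, B}⁺ = {A, B, C, D, E, F, G} covers every attribute.
{A, C} is a candidate key since {A, C}⁺ = {A, B, C, D, E, F, G} covers every attribute.
Any other superkey properly contains one of these, so there are no further candidate keys.

{A, B}, {A, C}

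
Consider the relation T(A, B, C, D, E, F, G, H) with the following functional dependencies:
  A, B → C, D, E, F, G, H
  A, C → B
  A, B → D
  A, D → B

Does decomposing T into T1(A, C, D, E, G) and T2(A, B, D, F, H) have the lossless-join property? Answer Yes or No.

T1 ∩ T2 = {A, D}; its closure under F is {A, B, C, D, E, F, G, H}.
T1 is contained in that closure, so T1 ∩ T2 → T1 holds and the join is lossless.

Yes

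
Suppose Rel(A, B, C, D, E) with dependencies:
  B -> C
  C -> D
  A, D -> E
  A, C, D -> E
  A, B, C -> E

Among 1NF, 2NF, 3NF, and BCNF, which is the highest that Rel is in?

Candidate key: {A, B}. Prime attributes: {A, B}.
B -> C: {B}⁺ = {B, C, D}, which is not all of the attributes, so the left side is not a superkey — BCNF is violated.
B -> C has non-prime {C} on the right and a non-superkey on the left, so 3NF fails.
The proper key subset {B} of {A, B} determines non-prime {C, D}, so the relation is not even in 2NF.

1NF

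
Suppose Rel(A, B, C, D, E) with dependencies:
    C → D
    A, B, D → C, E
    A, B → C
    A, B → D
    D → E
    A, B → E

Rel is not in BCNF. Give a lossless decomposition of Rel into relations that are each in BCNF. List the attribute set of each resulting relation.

{A, B, C}; {C, D}; {D, E}

Candidate key of the original relation: {A, B}.
In {A, B, C, D, E}, {C} is not a superkey ({C}⁺ restricted to this set is {C, D, E}), so split on C → D, E into {C, D, E} and {A, B, C}.
In {C, D, E}, {D} is not a superkey ({D}⁺ restricted to this set is {D, E}), so split on D → E into {D, E} and {C, D}.
{D, E} has no BCNF violation.
{C, D} has no BCNF violation.
{A, B, C} has no BCNF violation.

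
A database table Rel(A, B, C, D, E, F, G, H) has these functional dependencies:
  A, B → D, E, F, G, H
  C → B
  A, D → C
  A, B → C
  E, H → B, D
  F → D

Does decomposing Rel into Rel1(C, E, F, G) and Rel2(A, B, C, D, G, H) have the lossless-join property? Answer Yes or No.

No

Common attributes: {C, G}; their closure is {B, C, G}.
The closure covers neither Rel1 nor Rel2 entirely; the join is not lossless.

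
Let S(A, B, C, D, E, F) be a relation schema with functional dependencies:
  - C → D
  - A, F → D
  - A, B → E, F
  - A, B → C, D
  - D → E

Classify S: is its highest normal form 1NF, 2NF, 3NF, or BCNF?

2NF

Candidate key: {A, B}. Prime attributes: {A, B}.
C → D breaks BCNF: {C}⁺ = {C, D, E}, so {C} is not a superkey.
C → D has non-prime {D} on the right and a non-superkey on the left, so 3NF fails.
Checking every proper subset of each key, none determines a non-prime attribute — 2NF is satisfied.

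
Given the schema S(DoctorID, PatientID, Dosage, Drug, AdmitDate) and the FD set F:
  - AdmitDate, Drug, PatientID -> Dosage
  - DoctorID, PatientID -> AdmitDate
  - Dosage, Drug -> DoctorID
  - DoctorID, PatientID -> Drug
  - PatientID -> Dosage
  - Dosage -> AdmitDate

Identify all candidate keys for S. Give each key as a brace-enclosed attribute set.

No FD produces {PatientID}, so it must be in every candidate key.
{DoctorID, PatientID} is a candidate key since {DoctorID, PatientID}⁺ = {AdmitDate, DoctorID, Dosage, Drug, PatientID} covers every attribute.
{Drug, PatientID} is a candidate key since {Drug, PatientID}⁺ = {AdmitDate, DoctorID, Dosage, Drug, PatientID} covers every attribute.
These are minimal and exhaustive — every other superkey contains one of them.

{DoctorID, PatientID}, {Drug, PatientID}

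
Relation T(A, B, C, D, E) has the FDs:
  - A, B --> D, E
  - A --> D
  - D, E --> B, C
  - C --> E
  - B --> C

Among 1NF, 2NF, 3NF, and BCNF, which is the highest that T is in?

1NF

Candidate keys: {A, B}, {A, C}, {A, E}. Prime attributes: {A, B, C, E}.
A --> D: {A}⁺ = {A, D}, which is not all of the attributes, so the left side is not a superkey — BCNF is violated.
Because {D} is non-prime and the left side of A --> D is not a superkey, the relation is not in 3NF.
Since {A} ⊂ {A, B} and {A}⁺ ⊇ {D} with {D} non-prime, there is a partial dependency; 2NF fails.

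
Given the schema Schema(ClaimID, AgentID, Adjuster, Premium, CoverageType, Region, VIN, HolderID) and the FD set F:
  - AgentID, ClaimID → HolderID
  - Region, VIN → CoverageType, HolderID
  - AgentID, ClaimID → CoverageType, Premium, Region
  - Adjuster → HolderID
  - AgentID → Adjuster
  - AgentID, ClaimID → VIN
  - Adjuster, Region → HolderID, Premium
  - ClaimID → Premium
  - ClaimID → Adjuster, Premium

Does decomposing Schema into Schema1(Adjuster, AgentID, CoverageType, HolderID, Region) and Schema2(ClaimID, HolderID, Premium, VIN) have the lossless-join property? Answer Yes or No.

Schema1 ∩ Schema2 = {HolderID}; its closure under F is {HolderID}.
Neither Schema1 nor Schema2 is contained in that closure, so the decomposition is lossy.

No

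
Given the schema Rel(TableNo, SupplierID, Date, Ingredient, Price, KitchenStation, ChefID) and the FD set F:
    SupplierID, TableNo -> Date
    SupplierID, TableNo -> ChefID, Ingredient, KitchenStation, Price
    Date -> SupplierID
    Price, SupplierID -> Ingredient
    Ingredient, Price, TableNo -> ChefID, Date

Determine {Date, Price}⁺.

Start with {Date, Price}.
Date -> SupplierID applies; add {SupplierID} → now {Date, Price, SupplierID}.
Price, SupplierID -> Ingredient applies; add {Ingredient} → now {Date, Ingredient, Price, SupplierID}.
No further FD applies.

{Date, Ingredient, Price, SupplierID}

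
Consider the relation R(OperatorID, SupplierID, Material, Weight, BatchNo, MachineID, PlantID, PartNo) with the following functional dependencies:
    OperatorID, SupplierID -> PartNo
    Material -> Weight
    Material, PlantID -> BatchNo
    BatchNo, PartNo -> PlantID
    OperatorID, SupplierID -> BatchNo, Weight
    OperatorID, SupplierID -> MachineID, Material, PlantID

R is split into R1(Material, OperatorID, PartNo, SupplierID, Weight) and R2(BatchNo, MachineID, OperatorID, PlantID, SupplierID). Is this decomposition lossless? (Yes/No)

R1 ∩ R2 = {OperatorID, SupplierID}; its closure under F is {BatchNo, MachineID, Material, OperatorID, PartNo, PlantID, SupplierID, Weight}.
Since R1 ⊆ {BatchNo, MachineID, Material, OperatorID, PartNo, PlantID, SupplierID, Weight}, the intersection is a superkey of R1; the decomposition is lossless.

Yes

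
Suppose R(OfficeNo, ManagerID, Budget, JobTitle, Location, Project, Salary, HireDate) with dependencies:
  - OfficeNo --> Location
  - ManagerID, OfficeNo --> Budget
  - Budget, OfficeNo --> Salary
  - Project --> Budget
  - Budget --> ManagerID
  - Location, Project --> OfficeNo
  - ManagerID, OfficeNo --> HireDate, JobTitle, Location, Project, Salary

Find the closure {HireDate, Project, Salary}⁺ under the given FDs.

{Budget, HireDate, ManagerID, Project, Salary}

Start with {HireDate, Project, Salary}.
Project --> Budget applies; add {Budget} → now {Budget, HireDate, Project, Salary}.
Budget --> ManagerID applies; add {ManagerID} → now {Budget, HireDate, ManagerID, Project, Salary}.
No further FD applies.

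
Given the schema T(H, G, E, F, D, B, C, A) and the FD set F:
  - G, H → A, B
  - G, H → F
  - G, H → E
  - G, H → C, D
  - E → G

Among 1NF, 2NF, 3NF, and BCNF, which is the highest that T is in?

3NF

Candidate keys: {E, H}, {G, H}. Prime attributes: {E, G, H}.
For E → G we have {E}⁺ = {E, G}; {E} is not a superkey, so BCNF fails.
Its right-hand attributes {G} are all prime, as are those of every other non-superkey FD — the relation is in 3NF.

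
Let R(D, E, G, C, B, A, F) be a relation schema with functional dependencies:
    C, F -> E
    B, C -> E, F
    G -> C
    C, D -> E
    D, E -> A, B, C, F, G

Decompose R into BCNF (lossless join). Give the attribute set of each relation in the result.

{A, B, D, G}; {B, C, F}; {C, E, F}; {C, G}

Candidate keys of the original relation: {C, D}, {D, E}, {D, G}.
In {A, B, C, D, E, F, G}, {C, F} is not a superkey ({C, F}⁺ restricted to this set is {C, E, F}), so split on C, F -> E into {C, E, F} and {A, B, C, D, F, G}.
{C, E, F} has no BCNF violation.
In {A, B, C, D, F, G}, {B, C} is not a superkey ({B, C}⁺ restricted to this set is {B, C, F}), so split on B, C -> F into {B, C, F} and {A, B, C, D, G}.
{B, C, F} has no BCNF violation.
In {A, B, C, D, G}, {G} is not a superkey ({G}⁺ restricted to this set is {C, G}), so split on G -> C into {C, G} and {A, B, D, G}.
{C, G} has no BCNF violation.
{A, B, D, G} has no BCNF violation.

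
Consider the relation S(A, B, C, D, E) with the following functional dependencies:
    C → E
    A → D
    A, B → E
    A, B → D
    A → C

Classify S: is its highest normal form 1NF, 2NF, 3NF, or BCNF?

1NF

Candidate key: {A, B}. Prime attributes: {A, B}.
C → E breaks BCNF: {C}⁺ = {C, E}, so {C} is not a superkey.
C → E determines the non-prime attribute {E} from a non-superkey — 3NF is violated.
{A} is a proper subset of the key {A, B}, and {A}⁺ contains the non-prime attributes {C, D, E} — a partial dependency, so 2NF is violated.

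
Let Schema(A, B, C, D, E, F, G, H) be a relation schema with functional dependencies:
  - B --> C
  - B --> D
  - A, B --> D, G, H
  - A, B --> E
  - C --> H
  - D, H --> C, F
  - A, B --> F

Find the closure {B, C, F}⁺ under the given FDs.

Start with {B, C, F}.
B --> D applies; add {D} → now {B, C, D, F}.
C --> H applies; add {H} → now {B, C, D, F, H}.
No further FD applies.

{B, C, D, F, H}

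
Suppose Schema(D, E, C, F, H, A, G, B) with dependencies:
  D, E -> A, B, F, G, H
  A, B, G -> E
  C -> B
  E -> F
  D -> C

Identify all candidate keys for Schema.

{A, D, G}, {D, E}

No FD produces {D}, so it must be in every candidate key.
{D, E}⁺ = {A, B, C, D, E, F, G, H} — all of the relation — so {D, E} is a candidate key.
{A, D, G}⁺ = {A, B, C, D, E, F, G, H} — all of the relation — so {A, D, G} is a candidate key.
These are minimal and exhaustive — every other superkey contains one of them.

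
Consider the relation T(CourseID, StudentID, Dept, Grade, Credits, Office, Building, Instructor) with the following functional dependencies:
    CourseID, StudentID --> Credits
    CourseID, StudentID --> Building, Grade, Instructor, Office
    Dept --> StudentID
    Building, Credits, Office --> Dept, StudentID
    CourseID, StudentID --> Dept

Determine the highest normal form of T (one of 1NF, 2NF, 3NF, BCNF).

Candidate keys: {Building, CourseID, Credits, Office}, {CourseID, Dept}, {CourseID, StudentID}. Prime attributes: {Building, CourseID, Credits, Dept, Office, StudentID}.
Dept --> StudentID breaks BCNF: {Dept}⁺ = {Dept, StudentID}, so {Dept} is not a superkey.
Its right-hand attributes {StudentID} are all prime, as are those of every other non-superkey FD — the relation is in 3NF.

3NF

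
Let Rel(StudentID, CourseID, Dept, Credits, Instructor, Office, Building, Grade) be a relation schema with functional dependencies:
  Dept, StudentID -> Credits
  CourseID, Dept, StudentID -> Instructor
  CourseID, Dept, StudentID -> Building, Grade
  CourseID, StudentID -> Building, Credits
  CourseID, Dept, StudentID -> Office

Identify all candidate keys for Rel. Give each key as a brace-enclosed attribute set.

{CourseID, Dept, StudentID}

Attributes never on any right-hand side: {CourseID, Dept, StudentID} — every candidate key must contain all of them.
{CourseID, Dept, StudentID} is a candidate key since {CourseID, Dept, StudentID}⁺ = {Building, CourseID, Credits, Dept, Grade, Instructor, Office, StudentID} covers every attribute.
No other minimal set has full closure, so this is the only candidate key.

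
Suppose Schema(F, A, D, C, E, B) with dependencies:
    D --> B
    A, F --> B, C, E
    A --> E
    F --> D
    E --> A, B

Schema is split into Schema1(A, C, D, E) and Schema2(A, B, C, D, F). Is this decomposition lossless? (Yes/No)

Schema1 ∩ Schema2 = {A, C, D}; its closure under F is {A, B, C, D, E}.
Since Schema1 ⊆ {A, B, C, D, E}, the intersection is a superkey of Schema1; the decomposition is lossless.

Yes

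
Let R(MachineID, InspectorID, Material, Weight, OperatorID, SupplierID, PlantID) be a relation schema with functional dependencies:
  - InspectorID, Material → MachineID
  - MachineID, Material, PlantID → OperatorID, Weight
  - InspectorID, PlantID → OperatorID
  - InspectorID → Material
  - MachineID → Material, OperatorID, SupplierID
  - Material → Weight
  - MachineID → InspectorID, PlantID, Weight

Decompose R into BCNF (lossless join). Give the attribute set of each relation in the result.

Candidate keys of the original relation: {InspectorID}, {MachineID}.
{InspectorID, MachineID, Material, OperatorID, PlantID, SupplierID, Weight}: {Material} determines {Material, Weight} here but is not a superkey — split on Material → Weight, giving {Material, Weight} and {InspectorID, MachineID, Material, OperatorID, PlantID, SupplierID}.
{Material, Weight} has no BCNF violation.
{InspectorID, MachineID, Material, OperatorID, PlantID, SupplierID} has no BCNF violation.

{InspectorID, MachineID, Material, OperatorID, PlantID, SupplierID}; {Material, Weight}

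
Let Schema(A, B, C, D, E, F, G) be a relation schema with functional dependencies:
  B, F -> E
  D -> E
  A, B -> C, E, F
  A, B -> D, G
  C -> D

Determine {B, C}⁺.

{B, C, D, E}

Start with {B, C}.
C -> D applies; add {D} → now {B, C, D}.
D -> E applies; add {E} → now {B, C, D, E}.
No further FD applies.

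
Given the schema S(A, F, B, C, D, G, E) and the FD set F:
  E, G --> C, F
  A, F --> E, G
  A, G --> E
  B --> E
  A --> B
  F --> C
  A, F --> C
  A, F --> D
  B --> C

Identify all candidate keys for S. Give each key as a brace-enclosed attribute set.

Attributes never on any right-hand side: {A} — every candidate key must contain it.
{A, F}⁺ = {A, B, C, D, E, F, G} — all of the relation — so {A, F} is a candidate key.
{A, G}⁺ = {A, B, C, D, E, F, G} — all of the relation — so {A, G} is a candidate key.
No proper subset of any of these is a key, and no other minimal superkey exists.

{A, F}, {A, G}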